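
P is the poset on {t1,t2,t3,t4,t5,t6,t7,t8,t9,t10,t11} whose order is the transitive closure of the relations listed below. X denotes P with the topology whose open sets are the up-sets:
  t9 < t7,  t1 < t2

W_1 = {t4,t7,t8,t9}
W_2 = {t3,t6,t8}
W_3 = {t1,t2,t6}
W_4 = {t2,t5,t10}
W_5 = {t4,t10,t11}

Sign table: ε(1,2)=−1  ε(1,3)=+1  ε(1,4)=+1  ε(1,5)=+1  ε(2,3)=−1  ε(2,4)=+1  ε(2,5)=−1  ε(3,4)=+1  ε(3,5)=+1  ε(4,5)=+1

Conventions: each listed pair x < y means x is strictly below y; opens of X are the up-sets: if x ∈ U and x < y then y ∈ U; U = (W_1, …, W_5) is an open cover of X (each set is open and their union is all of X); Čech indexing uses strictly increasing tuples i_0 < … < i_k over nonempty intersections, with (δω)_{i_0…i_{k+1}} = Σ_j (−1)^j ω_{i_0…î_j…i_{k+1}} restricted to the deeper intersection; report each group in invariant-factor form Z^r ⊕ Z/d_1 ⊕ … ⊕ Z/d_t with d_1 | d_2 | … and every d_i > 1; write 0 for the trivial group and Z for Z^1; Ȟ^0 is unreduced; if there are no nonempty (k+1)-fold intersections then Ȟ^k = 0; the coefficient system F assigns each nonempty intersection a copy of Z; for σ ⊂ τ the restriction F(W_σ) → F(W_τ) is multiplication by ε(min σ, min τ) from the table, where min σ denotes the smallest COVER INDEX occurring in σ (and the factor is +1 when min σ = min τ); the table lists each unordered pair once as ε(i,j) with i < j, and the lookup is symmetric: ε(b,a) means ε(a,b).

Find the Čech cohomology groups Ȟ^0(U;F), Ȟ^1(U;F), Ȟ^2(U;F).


Ȟ^0 ≅ Z; Ȟ^1 ≅ Z; Ȟ^2 ≅ 0

nonempty overlaps:
  W12={t8} W15={t4} W23={t6} W34={t2} W45={t10}
C dims 5,5; δ0: rk 4, SNF 1^4
degree 0: 5−4−0 = 1 → Ȟ^0 ≅ Z
degree 1: 5−0−4 = 1 → Ȟ^1 ≅ Z
degree 2: 0−0−0 = 0 → Ȟ^2 ≅ 0


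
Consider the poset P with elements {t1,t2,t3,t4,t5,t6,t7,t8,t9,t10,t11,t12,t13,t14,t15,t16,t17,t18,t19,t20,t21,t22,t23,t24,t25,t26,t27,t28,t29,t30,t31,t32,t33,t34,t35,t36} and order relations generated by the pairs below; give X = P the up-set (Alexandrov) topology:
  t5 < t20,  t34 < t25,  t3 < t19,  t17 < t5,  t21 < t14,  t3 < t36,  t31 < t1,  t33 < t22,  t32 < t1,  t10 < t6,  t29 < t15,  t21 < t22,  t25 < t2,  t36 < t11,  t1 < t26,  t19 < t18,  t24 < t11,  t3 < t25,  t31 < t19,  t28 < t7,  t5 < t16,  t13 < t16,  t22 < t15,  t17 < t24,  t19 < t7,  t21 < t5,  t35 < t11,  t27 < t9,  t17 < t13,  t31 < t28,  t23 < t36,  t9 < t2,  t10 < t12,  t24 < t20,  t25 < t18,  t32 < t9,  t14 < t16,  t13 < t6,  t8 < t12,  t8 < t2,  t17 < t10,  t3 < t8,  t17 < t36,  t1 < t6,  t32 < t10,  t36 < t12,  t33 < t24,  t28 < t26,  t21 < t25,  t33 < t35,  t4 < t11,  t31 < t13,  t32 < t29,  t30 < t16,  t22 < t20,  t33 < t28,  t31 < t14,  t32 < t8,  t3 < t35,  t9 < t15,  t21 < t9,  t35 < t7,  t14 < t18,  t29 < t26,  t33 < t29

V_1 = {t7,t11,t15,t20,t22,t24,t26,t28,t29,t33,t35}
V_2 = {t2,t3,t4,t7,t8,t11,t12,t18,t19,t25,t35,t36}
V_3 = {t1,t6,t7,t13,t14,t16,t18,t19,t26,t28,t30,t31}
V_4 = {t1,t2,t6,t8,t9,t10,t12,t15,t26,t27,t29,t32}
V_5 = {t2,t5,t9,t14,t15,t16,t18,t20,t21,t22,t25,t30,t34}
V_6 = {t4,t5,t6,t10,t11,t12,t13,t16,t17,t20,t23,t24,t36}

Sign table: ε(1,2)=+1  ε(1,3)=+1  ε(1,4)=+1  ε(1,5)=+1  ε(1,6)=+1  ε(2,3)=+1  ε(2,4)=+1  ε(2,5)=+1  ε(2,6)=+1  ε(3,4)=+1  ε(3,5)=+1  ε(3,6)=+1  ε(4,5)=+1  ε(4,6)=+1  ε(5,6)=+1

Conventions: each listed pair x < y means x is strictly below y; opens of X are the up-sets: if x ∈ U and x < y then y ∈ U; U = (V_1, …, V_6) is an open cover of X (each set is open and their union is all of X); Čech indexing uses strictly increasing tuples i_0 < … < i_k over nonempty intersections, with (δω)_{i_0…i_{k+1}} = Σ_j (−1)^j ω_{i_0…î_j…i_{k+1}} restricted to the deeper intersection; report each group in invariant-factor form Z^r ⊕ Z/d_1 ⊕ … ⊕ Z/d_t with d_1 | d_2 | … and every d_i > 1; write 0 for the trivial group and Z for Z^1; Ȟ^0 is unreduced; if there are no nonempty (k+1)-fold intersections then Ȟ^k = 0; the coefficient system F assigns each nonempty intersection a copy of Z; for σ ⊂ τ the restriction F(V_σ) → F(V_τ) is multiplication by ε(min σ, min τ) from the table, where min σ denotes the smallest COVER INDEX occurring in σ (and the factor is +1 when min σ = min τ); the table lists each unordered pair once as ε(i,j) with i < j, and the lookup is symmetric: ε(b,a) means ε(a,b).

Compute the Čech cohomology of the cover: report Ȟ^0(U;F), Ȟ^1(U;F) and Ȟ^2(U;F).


Ȟ^0(U;F) ≅ Z,  Ȟ^1(U;F) ≅ 0,  Ȟ^2(U;F) ≅ Z/2

nerve simplices:
  V12={t7,t11,t35} V13={t7,t26,t28} V14={t15,t26,t29} V15={t15,t20,t22} V16={t11,t20,t24} V23={t7,t18,t19} V24={t2,t8,t12} V25={t2,t18,t25} V26={t4,t11,t12,t36} V34={t1,t6,t26} V35={t14,t16,t18,t30} V36={t6,t13,t16} V45={t2,t9,t15} V46={t6,t10,t12} V56={t5,t16,t20}
  V123={t7} V126={t11} V134={t26} V145={t15} V156={t20} V235={t18} V245={t2} V246={t12} V346={t6} V356={t16}
C dims 6,15,10; δ0: rk 5, SNF 1^5; δ1: rk 10, SNF 1^9·2
degree 0: 6−5−0 = 1 → Ȟ^0 ≅ Z
degree 1: 15−10−5 = 0 → Ȟ^1 ≅ 0
degree 2: 10−0−10 = 0 plus torsion [2] → Ȟ^2 ≅ Z/2


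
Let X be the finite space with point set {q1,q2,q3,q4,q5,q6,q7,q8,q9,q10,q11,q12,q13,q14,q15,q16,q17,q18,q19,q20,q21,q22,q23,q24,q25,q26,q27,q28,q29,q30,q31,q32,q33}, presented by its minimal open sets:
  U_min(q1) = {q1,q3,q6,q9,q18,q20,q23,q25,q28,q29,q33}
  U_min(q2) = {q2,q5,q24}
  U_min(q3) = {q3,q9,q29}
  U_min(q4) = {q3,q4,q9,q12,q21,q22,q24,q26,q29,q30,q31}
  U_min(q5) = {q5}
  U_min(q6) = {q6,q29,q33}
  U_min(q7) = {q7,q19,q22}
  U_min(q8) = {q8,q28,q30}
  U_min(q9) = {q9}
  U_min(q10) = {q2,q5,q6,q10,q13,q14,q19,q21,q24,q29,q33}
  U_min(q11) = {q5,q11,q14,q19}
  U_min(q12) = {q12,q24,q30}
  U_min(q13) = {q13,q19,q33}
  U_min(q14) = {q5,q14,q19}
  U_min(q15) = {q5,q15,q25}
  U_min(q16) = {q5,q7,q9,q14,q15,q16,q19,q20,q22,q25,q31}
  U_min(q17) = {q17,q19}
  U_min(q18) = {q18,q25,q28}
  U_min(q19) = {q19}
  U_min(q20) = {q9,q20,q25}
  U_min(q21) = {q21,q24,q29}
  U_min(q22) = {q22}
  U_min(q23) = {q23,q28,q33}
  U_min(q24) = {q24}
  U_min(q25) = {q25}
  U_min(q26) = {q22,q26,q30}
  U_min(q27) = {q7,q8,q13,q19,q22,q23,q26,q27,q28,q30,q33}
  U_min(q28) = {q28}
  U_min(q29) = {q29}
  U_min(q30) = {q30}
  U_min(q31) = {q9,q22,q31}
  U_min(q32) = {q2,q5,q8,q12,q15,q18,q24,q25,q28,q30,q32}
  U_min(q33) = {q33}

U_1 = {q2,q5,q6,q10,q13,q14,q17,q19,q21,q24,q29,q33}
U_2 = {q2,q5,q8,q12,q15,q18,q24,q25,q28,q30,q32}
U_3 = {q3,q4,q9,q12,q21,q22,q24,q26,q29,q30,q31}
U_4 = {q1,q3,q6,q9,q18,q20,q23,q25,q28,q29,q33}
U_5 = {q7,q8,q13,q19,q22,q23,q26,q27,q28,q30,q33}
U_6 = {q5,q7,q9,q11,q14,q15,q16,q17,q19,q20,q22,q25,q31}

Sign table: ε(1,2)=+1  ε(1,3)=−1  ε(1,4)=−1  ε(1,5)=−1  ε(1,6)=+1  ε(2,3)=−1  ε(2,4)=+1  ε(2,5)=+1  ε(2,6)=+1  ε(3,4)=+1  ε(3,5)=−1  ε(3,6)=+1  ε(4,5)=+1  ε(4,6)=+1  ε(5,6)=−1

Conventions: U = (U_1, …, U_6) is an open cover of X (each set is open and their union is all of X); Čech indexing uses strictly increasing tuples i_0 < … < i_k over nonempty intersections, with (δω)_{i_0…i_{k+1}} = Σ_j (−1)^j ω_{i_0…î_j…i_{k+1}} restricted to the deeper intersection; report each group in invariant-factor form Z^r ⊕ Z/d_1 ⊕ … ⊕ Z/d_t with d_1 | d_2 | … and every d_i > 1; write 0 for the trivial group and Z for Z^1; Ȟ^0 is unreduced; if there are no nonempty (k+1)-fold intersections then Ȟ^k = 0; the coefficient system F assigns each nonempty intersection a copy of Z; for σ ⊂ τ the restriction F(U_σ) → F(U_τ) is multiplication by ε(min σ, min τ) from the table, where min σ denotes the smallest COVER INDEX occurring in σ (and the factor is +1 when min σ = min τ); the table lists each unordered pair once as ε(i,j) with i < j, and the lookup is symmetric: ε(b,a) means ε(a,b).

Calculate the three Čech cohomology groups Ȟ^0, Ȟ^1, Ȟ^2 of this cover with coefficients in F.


Ȟ^0(U;F) ≅ 0; Ȟ^1(U;F) ≅ Z/2; Ȟ^2(U;F) ≅ Z

intersection data:
  U12={q2,q5,q24} U13={q21,q24,q29} U14={q6,q29,q33} U15={q13,q19,q33} U16={q5,q14,q17,q19} U23={q12,q24,q30} U24={q18,q25,q28} U25={q8,q28,q30} U26={q5,q15,q25} U34={q3,q9,q29} U35={q22,q26,q30} U36={q9,q22,q31} U45={q23,q28,q33} U46={q9,q20,q25} U56={q7,q19,q22}
  U123={q24} U126={q5} U134={q29} U145={q33} U156={q19} U235={q30} U245={q28} U246={q25} U346={q9} U356={q22}
C dims 6,15,10; δ0: rk 6, SNF 1^5·2; δ1: rk 9, SNF 1^9
Ȟ^0 = (6 − 6) − 0 = 0, so Ȟ^0 ≅ 0
Ȟ^1 = (15 − 9) − 6 = 0 plus torsion [2], so Ȟ^1 ≅ Z/2
Ȟ^2 = (10 − 0) − 9 = 1, so Ȟ^2 ≅ Z


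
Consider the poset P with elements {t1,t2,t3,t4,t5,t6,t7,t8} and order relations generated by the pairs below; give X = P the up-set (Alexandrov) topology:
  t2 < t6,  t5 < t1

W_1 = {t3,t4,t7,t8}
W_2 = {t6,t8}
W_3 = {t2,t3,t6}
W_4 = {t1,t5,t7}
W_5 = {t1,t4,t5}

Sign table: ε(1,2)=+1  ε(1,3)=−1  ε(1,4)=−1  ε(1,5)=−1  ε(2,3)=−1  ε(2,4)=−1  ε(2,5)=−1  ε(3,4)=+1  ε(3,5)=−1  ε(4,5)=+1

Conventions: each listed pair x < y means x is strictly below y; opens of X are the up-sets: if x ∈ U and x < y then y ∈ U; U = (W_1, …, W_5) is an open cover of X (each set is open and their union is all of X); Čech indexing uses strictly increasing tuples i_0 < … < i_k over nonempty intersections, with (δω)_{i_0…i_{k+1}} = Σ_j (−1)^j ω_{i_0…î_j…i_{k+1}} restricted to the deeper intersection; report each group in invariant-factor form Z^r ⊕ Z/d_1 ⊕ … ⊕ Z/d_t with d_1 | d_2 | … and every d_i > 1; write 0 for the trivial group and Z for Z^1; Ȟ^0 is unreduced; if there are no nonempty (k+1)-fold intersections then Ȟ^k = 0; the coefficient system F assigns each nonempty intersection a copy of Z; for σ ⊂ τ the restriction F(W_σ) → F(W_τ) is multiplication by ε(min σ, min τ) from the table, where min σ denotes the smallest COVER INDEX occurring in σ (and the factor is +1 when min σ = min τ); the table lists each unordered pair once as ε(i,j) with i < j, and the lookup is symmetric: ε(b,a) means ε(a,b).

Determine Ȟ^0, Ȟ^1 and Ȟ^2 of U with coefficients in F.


nonempty overlaps:
  W12={t8} W13={t3} W14={t7} W15={t4} W23={t6} W45={t1,t5}
C dims 5,6; δ0: rk 4, SNF 1^4
degree 0: 5−4−0 = 1 → Ȟ^0 ≅ Z
degree 1: 6−0−4 = 2 → Ȟ^1 ≅ Z^2
degree 2: 0−0−0 = 0 → Ȟ^2 ≅ 0

Ȟ^0 = Z; Ȟ^1 = Z^2; Ȟ^2 = 0


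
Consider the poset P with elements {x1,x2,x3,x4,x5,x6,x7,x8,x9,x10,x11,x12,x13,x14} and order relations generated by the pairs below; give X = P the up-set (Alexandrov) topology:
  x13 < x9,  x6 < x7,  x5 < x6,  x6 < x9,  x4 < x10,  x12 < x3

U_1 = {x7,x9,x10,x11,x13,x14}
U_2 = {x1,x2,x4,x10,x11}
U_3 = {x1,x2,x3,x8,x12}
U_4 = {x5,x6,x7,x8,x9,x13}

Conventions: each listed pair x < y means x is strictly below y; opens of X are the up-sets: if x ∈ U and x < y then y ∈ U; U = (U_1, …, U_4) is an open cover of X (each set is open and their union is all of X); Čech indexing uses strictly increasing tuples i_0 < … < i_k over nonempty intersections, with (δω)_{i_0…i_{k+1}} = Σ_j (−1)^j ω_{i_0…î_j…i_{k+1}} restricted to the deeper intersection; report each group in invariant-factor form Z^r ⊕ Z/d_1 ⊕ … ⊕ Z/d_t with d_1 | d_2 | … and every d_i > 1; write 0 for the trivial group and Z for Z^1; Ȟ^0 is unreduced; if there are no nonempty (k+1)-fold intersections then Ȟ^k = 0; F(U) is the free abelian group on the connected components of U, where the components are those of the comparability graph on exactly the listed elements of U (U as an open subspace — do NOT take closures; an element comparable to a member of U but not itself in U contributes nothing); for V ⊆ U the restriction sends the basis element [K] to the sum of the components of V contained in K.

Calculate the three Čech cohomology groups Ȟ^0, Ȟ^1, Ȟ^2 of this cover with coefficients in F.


nonempty intersections:
  U12={x10,x11} U14={x7,x9,x13} U23={x1,x2} U34={x8}
components per intersection:
  U1: {x7} {x9,x13} {x10} {x11} {x14}
  U2: {x1} {x2} {x4,x10} {x11}
  U3: {x1} {x2} {x3,x12} {x8}
  U4: {x5,x6,x7,x9,x13} {x8}
  U12: {x10} {x11}
  U14: {x7} {x9,x13}
  U23: {x1} {x2}
  U34: {x8}
C dims 15,7; δ0: rk 7, SNF 1^7
Ȟ^0: (15−7)−0=8 ⇒ Z^8
Ȟ^1: (7−0)−7=0 ⇒ 0
Ȟ^2: (0−0)−0=0 ⇒ 0

Ȟ^0 ≅ Z^8, Ȟ^1 ≅ 0, Ȟ^2 ≅ 0


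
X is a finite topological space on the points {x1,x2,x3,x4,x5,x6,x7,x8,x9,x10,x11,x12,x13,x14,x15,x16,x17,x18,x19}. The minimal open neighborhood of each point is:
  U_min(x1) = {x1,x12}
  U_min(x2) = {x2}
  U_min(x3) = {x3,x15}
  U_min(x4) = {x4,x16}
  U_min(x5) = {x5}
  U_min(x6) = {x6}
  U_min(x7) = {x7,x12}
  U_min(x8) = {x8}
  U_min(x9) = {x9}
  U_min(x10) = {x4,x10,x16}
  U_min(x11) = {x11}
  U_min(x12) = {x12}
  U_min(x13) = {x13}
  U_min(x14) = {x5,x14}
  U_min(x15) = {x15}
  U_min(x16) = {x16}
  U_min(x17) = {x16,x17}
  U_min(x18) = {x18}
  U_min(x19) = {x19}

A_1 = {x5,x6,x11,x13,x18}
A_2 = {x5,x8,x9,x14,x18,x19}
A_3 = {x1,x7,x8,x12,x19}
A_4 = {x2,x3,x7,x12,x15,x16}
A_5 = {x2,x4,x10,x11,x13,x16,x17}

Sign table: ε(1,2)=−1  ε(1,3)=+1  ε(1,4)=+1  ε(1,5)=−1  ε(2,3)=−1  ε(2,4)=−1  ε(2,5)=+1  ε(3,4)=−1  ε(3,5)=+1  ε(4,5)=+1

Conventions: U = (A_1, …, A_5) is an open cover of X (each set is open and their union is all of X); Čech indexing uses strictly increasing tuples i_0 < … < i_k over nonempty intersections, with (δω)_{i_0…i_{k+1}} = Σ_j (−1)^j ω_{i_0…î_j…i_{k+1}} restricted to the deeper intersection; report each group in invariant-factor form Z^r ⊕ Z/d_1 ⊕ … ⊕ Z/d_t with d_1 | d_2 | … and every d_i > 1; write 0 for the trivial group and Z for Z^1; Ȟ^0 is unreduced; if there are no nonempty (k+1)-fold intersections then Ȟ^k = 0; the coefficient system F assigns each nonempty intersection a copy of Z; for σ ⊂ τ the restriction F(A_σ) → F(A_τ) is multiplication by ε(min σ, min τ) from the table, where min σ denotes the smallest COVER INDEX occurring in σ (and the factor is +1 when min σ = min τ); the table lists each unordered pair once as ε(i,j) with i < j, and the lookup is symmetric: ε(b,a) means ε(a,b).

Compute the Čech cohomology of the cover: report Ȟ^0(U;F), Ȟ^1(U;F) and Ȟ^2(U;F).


Ȟ^0(U;F) ≅ Z, Ȟ^1(U;F) ≅ Z and Ȟ^2(U;F) ≅ 0

nonempty overlaps:
  A12={x5,x18} A15={x11,x13} A23={x8,x19} A34={x7,x12} A45={x2,x16}
C dims 5,5; δ0: rk 4, SNF 1^4
degree 0: 5−4−0 = 1 → Ȟ^0 ≅ Z
degree 1: 5−0−4 = 1 → Ȟ^1 ≅ Z
degree 2: 0−0−0 = 0 → Ȟ^2 ≅ 0


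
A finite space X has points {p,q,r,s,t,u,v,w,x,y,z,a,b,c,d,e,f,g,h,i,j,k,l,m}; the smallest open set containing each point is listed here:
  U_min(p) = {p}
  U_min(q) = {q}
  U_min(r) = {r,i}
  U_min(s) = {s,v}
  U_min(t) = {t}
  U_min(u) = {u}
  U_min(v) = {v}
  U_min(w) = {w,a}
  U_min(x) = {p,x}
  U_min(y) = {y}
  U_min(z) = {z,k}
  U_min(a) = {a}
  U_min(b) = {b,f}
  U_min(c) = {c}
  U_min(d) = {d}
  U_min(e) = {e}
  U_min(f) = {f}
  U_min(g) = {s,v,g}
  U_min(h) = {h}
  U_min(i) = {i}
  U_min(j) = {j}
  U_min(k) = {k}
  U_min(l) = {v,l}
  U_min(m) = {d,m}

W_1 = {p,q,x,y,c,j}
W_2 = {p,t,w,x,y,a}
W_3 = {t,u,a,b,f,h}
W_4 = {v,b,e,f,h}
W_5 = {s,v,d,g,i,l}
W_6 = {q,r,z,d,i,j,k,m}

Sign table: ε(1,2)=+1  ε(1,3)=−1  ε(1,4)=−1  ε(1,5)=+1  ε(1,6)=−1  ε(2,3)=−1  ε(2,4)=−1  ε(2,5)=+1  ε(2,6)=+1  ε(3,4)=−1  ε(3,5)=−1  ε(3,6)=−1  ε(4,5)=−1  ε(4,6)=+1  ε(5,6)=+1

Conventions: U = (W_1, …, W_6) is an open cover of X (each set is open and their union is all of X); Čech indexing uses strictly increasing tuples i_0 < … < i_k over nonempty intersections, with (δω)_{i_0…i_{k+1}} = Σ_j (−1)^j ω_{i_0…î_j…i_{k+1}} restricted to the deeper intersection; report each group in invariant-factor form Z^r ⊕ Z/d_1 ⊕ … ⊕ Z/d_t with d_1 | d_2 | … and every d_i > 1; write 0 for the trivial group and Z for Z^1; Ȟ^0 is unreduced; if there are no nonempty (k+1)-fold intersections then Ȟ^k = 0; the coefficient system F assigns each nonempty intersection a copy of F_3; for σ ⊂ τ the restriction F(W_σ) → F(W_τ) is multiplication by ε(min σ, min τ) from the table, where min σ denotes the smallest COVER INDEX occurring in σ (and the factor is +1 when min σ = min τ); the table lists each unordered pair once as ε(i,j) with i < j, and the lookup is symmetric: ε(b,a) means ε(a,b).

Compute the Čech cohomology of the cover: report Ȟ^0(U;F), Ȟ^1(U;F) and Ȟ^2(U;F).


Ȟ^0(U;F) ≅ Z/3; Ȟ^1(U;F) ≅ Z/3; Ȟ^2(U;F) ≅ 0

nerve simplices:
  W12={p,x,y} W16={q,j} W23={t,a} W34={b,f,h} W45={v} W56={d,i}
C dims 6,6; δ0: rk_F3 5
degree 0: 6−5−0 = 1 → Ȟ^0 ≅ Z/3
degree 1: 6−0−5 = 1 → Ȟ^1 ≅ Z/3
degree 2: 0−0−0 = 0 → Ȟ^2 ≅ 0


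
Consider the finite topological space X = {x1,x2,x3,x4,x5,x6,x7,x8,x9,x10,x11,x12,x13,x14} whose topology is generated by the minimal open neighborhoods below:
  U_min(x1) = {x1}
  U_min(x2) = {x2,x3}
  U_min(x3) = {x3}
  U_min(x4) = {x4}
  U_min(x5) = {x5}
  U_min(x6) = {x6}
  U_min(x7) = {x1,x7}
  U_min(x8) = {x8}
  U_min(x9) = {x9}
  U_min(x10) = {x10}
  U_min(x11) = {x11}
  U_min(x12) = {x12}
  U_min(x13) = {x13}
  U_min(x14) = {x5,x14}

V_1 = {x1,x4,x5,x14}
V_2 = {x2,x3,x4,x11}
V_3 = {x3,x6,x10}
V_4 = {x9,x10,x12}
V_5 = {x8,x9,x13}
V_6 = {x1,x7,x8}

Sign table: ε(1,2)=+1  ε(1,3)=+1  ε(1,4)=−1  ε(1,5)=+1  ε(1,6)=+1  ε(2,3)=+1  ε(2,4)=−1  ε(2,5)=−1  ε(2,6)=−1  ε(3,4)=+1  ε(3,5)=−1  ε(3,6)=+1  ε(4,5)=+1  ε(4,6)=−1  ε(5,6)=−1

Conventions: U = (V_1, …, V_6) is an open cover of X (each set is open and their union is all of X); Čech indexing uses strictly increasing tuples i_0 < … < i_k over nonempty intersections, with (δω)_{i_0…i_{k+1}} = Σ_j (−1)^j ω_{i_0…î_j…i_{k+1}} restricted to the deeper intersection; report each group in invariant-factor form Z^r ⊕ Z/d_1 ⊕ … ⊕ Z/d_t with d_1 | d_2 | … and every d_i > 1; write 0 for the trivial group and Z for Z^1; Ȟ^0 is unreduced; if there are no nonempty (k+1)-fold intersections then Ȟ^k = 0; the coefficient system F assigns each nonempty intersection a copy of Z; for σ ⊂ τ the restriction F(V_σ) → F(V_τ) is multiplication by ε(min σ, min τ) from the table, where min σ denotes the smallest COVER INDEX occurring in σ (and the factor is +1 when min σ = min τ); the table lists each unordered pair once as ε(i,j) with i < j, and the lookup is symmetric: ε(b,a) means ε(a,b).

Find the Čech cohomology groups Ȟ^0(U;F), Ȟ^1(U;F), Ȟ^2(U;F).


Ȟ^0(U;F) ≅ 0,  Ȟ^1(U;F) ≅ Z/2,  Ȟ^2(U;F) ≅ 0

intersection data:
  V12={x4} V16={x1} V23={x3} V34={x10} V45={x9} V56={x8}
C dims 6,6; δ0: rk 6, SNF 1^5·2
Ȟ^0 = (6 − 6) − 0 = 0, so Ȟ^0 ≅ 0
Ȟ^1 = (6 − 0) − 6 = 0 plus torsion [2], so Ȟ^1 ≅ Z/2
Ȟ^2 = (0 − 0) − 0 = 0, so Ȟ^2 ≅ 0


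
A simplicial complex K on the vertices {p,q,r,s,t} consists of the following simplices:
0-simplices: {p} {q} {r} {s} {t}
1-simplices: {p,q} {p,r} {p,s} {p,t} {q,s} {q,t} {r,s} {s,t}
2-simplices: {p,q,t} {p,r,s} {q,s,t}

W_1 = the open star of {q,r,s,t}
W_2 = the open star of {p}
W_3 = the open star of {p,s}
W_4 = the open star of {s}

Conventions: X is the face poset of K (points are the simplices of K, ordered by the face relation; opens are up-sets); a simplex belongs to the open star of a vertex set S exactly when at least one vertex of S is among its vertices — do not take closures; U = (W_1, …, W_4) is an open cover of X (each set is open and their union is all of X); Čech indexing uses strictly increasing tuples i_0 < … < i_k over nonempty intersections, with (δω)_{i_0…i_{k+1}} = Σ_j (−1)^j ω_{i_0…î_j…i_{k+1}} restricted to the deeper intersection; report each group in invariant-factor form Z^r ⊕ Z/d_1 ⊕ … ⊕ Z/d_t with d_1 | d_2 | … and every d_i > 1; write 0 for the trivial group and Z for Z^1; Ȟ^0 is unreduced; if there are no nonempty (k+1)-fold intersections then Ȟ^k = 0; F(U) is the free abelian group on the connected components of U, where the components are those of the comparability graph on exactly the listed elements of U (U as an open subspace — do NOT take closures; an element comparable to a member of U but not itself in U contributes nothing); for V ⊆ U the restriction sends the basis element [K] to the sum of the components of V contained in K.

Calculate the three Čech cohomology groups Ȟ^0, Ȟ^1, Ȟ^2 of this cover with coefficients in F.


nerve of the cover:
  W1={{q},{r},{s},{t},{p,q},{p,r},{p,s},{p,t},{q,s},{q,t},{r,s},{s,t},{p,q,t},{p,r,s},{q,s,t}} W2={{p},{p,q},{p,r},{p,s},{p,t},{p,q,t},{p,r,s}} W3={{p},{s},{p,q},{p,r},{p,s},{p,t},{q,s},{r,s},{s,t},{p,q,t},{p,r,s},{q,s,t}} W4={{s},{p,s},{q,s},{r,s},{s,t},{p,r,s},{q,s,t}}
  W12={{p,q},{p,r},{p,s},{p,t},{p,q,t},{p,r,s}} W13={{s},{p,q},{p,r},{p,s},{p,t},{q,s},{r,s},{s,t},{p,q,t},{p,r,s},{q,s,t}} W14={{s},{p,s},{q,s},{r,s},{s,t},{p,r,s},{q,s,t}} W23={{p},{p,q},{p,r},{p,s},{p,t},{p,q,t},{p,r,s}} W24={{p,s},{p,r,s}} W34={{s},{p,s},{q,s},{r,s},{s,t},{p,r,s},{q,s,t}}
  W123={{p,q},{p,r},{p,s},{p,t},{p,q,t},{p,r,s}} W124={{p,s},{p,r,s}} W134={{s},{p,s},{q,s},{r,s},{s,t},{p,r,s},{q,s,t}} W234={{p,s},{p,r,s}}
  W1234={{p,s},{p,r,s}}
components per intersection:
  W1: {{q},{r},{s},{t},{p,q},{p,r},{p,s},{p,t},{q,s},{q,t},{r,s},{s,t},{p,q,t},{p,r,s},{q,s,t}}
  W2: {{p},{p,q},{p,r},{p,s},{p,t},{p,q,t},{p,r,s}}
  W3: {{p},{s},{p,q},{p,r},{p,s},{p,t},{q,s},{r,s},{s,t},{p,q,t},{p,r,s},{q,s,t}}
  W4: {{s},{p,s},{q,s},{r,s},{s,t},{p,r,s},{q,s,t}}
  W12: {{p,q},{p,t},{p,q,t}} {{p,r},{p,s},{p,r,s}}
  W13: {{s},{p,r},{p,s},{q,s},{r,s},{s,t},{p,r,s},{q,s,t}} {{p,q},{p,t},{p,q,t}}
  W14: {{s},{p,s},{q,s},{r,s},{s,t},{p,r,s},{q,s,t}}
  W23: {{p},{p,q},{p,r},{p,s},{p,t},{p,q,t},{p,r,s}}
  W24: {{p,s},{p,r,s}}
  W34: {{s},{p,s},{q,s},{r,s},{s,t},{p,r,s},{q,s,t}}
  W123: {{p,q},{p,t},{p,q,t}} {{p,r},{p,s},{p,r,s}}
  W124: {{p,s},{p,r,s}}
  W134: {{s},{p,s},{q,s},{r,s},{s,t},{p,r,s},{q,s,t}}
  W234: {{p,s},{p,r,s}}
  W1234: {{p,s},{p,r,s}}
C dims 4,8,5,1; δ0: rk 3, SNF 1^3; δ1: rk 4, SNF 1^4; δ2: rk 1, SNF 1^1
Ȟ^0 = (4 − 3) − 0 = 1, so Ȟ^0 ≅ Z
Ȟ^1 = (8 − 4) − 3 = 1, so Ȟ^1 ≅ Z
Ȟ^2 = (5 − 1) − 4 = 0, so Ȟ^2 ≅ 0

Ȟ^0 = Z, Ȟ^1 = Z, Ȟ^2 = 0


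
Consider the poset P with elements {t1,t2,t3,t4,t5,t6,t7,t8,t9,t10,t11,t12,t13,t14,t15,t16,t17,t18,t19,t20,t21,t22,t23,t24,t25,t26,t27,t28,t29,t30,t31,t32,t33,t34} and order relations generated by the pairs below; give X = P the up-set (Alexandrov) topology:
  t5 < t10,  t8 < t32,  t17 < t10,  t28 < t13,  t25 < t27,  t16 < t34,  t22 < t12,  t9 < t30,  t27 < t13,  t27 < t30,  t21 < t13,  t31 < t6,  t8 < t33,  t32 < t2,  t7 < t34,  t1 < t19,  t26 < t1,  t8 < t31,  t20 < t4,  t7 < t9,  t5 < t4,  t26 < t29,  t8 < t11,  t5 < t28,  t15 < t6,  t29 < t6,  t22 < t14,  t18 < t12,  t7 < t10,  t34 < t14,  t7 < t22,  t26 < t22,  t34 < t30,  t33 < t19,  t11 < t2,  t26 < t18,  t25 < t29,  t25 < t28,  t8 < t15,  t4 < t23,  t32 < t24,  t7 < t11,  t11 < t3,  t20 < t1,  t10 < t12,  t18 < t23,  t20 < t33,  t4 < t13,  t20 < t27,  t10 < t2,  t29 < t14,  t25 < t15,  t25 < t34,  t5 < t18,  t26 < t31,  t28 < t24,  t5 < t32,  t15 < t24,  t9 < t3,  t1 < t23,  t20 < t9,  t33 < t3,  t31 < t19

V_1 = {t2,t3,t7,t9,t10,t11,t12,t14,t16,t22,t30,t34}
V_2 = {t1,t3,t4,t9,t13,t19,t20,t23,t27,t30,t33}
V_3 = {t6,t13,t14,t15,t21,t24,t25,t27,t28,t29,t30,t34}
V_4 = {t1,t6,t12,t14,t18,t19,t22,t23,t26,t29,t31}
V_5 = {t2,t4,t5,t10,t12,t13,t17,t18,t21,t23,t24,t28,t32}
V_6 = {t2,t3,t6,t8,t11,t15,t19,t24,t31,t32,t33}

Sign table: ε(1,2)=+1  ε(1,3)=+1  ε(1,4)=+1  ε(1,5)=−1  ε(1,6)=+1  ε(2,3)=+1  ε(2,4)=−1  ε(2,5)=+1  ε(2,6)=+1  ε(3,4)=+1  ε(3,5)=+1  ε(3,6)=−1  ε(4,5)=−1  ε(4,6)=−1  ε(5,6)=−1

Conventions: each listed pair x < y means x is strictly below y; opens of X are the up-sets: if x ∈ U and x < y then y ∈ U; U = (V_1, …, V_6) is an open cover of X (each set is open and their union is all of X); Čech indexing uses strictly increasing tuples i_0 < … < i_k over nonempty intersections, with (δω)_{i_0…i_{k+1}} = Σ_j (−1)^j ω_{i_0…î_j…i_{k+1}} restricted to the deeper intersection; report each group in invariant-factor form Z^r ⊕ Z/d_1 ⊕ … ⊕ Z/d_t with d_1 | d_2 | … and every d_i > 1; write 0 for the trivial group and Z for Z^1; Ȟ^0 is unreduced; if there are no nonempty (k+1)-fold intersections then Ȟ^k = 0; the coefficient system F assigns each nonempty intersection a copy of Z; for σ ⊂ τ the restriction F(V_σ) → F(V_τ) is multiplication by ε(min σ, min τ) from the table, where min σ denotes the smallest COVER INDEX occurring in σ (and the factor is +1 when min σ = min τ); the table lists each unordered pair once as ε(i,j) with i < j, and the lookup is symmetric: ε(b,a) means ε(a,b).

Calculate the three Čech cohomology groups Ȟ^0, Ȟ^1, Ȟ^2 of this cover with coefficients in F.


nerve simplices:
  V12={t3,t9,t30} V13={t14,t30,t34} V14={t12,t14,t22} V15={t2,t10,t12} V16={t2,t3,t11} V23={t13,t27,t30} V24={t1,t19,t23} V25={t4,t13,t23} V26={t3,t19,t33} V34={t6,t14,t29} V35={t13,t21,t24,t28} V36={t6,t15,t24} V45={t12,t18,t23} V46={t6,t19,t31} V56={t2,t24,t32}
  V123={t30} V126={t3} V134={t14} V145={t12} V156={t2} V235={t13} V245={t23} V246={t19} V346={t6} V356={t24}
C dims 6,15,10; δ0: rk 6, SNF 1^5·2; δ1: rk 9, SNF 1^9
degree 0: 6−6−0 = 0 → Ȟ^0 ≅ 0
degree 1: 15−9−6 = 0 plus torsion [2] → Ȟ^1 ≅ Z/2
degree 2: 10−0−9 = 1 → Ȟ^2 ≅ Z

Ȟ^0(U;F) ≅ 0; Ȟ^1(U;F) ≅ Z/2; Ȟ^2(U;F) ≅ Z


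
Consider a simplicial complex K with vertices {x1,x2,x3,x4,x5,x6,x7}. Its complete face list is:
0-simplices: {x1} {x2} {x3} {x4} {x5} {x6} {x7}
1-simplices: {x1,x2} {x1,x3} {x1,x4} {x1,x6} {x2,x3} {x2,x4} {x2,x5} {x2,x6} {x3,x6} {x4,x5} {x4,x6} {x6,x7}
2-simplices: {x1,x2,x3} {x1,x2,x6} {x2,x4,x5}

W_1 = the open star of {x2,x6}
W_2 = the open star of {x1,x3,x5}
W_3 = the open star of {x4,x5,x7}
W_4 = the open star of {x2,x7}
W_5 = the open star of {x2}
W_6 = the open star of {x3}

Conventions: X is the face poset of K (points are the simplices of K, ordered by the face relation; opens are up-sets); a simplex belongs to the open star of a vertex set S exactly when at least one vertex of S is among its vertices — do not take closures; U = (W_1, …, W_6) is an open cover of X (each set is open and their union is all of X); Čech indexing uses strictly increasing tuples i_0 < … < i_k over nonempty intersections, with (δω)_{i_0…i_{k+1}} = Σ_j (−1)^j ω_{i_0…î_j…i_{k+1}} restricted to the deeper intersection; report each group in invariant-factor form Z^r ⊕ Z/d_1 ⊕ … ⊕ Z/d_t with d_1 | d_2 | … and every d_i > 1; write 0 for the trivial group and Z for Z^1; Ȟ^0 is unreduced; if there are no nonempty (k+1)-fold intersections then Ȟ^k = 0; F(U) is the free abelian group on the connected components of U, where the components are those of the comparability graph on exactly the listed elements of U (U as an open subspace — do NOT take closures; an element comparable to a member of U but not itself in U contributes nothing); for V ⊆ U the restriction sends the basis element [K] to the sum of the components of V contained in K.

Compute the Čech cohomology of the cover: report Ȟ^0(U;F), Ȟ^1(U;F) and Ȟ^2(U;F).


nerve of the cover:
  W1={{x2},{x6},{x1,x2},{x1,x6},{x2,x3},{x2,x4},{x2,x5},{x2,x6},{x3,x6},{x4,x6},{x6,x7},{x1,x2,x3},{x1,x2,x6},{x2,x4,x5}} W2={{x1},{x3},{x5},{x1,x2},{x1,x3},{x1,x4},{x1,x6},{x2,x3},{x2,x5},{x3,x6},{x4,x5},{x1,x2,x3},{x1,x2,x6},{x2,x4,x5}} W3={{x4},{x5},{x7},{x1,x4},{x2,x4},{x2,x5},{x4,x5},{x4,x6},{x6,x7},{x2,x4,x5}} W4={{x2},{x7},{x1,x2},{x2,x3},{x2,x4},{x2,x5},{x2,x6},{x6,x7},{x1,x2,x3},{x1,x2,x6},{x2,x4,x5}} W5={{x2},{x1,x2},{x2,x3},{x2,x4},{x2,x5},{x2,x6},{x1,x2,x3},{x1,x2,x6},{x2,x4,x5}} W6={{x3},{x1,x3},{x2,x3},{x3,x6},{x1,x2,x3}}
  W12={{x1,x2},{x1,x6},{x2,x3},{x2,x5},{x3,x6},{x1,x2,x3},{x1,x2,x6},{x2,x4,x5}} W13={{x2,x4},{x2,x5},{x4,x6},{x6,x7},{x2,x4,x5}} W14={{x2},{x1,x2},{x2,x3},{x2,x4},{x2,x5},{x2,x6},{x6,x7},{x1,x2,x3},{x1,x2,x6},{x2,x4,x5}} W15={{x2},{x1,x2},{x2,x3},{x2,x4},{x2,x5},{x2,x6},{x1,x2,x3},{x1,x2,x6},{x2,x4,x5}} W16={{x2,x3},{x3,x6},{x1,x2,x3}} W23={{x5},{x1,x4},{x2,x5},{x4,x5},{x2,x4,x5}} W24={{x1,x2},{x2,x3},{x2,x5},{x1,x2,x3},{x1,x2,x6},{x2,x4,x5}} W25={{x1,x2},{x2,x3},{x2,x5},{x1,x2,x3},{x1,x2,x6},{x2,x4,x5}} W26={{x3},{x1,x3},{x2,x3},{x3,x6},{x1,x2,x3}} W34={{x7},{x2,x4},{x2,x5},{x6,x7},{x2,x4,x5}} W35={{x2,x4},{x2,x5},{x2,x4,x5}} W45={{x2},{x1,x2},{x2,x3},{x2,x4},{x2,x5},{x2,x6},{x1,x2,x3},{x1,x2,x6},{x2,x4,x5}} W46={{x2,x3},{x1,x2,x3}} W56={{x2,x3},{x1,x2,x3}}
  W123={{x2,x5},{x2,x4,x5}} W124={{x1,x2},{x2,x3},{x2,x5},{x1,x2,x3},{x1,x2,x6},{x2,x4,x5}} W125={{x1,x2},{x2,x3},{x2,x5},{x1,x2,x3},{x1,x2,x6},{x2,x4,x5}} W126={{x2,x3},{x3,x6},{x1,x2,x3}} W134={{x2,x4},{x2,x5},{x6,x7},{x2,x4,x5}} W135={{x2,x4},{x2,x5},{x2,x4,x5}} W145={{x2},{x1,x2},{x2,x3},{x2,x4},{x2,x5},{x2,x6},{x1,x2,x3},{x1,x2,x6},{x2,x4,x5}} W146={{x2,x3},{x1,x2,x3}} W156={{x2,x3},{x1,x2,x3}} W234={{x2,x5},{x2,x4,x5}} W235={{x2,x5},{x2,x4,x5}} W245={{x1,x2},{x2,x3},{x2,x5},{x1,x2,x3},{x1,x2,x6},{x2,x4,x5}} W246={{x2,x3},{x1,x2,x3}} W256={{x2,x3},{x1,x2,x3}} W345={{x2,x4},{x2,x5},{x2,x4,x5}} W456={{x2,x3},{x1,x2,x3}}
  W1234={{x2,x5},{x2,x4,x5}} W1235={{x2,x5},{x2,x4,x5}} W1245={{x1,x2},{x2,x3},{x2,x5},{x1,x2,x3},{x1,x2,x6},{x2,x4,x5}} W1246={{x2,x3},{x1,x2,x3}} W1256={{x2,x3},{x1,x2,x3}} W1345={{x2,x4},{x2,x5},{x2,x4,x5}} W1456={{x2,x3},{x1,x2,x3}} W2345={{x2,x5},{x2,x4,x5}} W2456={{x2,x3},{x1,x2,x3}}
  W12345={{x2,x5},{x2,x4,x5}} W12456={{x2,x3},{x1,x2,x3}}
components per intersection:
  W1: {{x2},{x6},{x1,x2},{x1,x6},{x2,x3},{x2,x4},{x2,x5},{x2,x6},{x3,x6},{x4,x6},{x6,x7},{x1,x2,x3},{x1,x2,x6},{x2,x4,x5}}
  W2: {{x1},{x3},{x1,x2},{x1,x3},{x1,x4},{x1,x6},{x2,x3},{x3,x6},{x1,x2,x3},{x1,x2,x6}} {{x5},{x2,x5},{x4,x5},{x2,x4,x5}}
  W3: {{x4},{x5},{x1,x4},{x2,x4},{x2,x5},{x4,x5},{x4,x6},{x2,x4,x5}} {{x7},{x6,x7}}
  W4: {{x2},{x1,x2},{x2,x3},{x2,x4},{x2,x5},{x2,x6},{x1,x2,x3},{x1,x2,x6},{x2,x4,x5}} {{x7},{x6,x7}}
  W5: {{x2},{x1,x2},{x2,x3},{x2,x4},{x2,x5},{x2,x6},{x1,x2,x3},{x1,x2,x6},{x2,x4,x5}}
  W6: {{x3},{x1,x3},{x2,x3},{x3,x6},{x1,x2,x3}}
  W12: {{x1,x2},{x1,x6},{x2,x3},{x1,x2,x3},{x1,x2,x6}} {{x2,x5},{x2,x4,x5}} {{x3,x6}}
  W13: {{x2,x4},{x2,x5},{x2,x4,x5}} {{x4,x6}} {{x6,x7}}
  W14: {{x2},{x1,x2},{x2,x3},{x2,x4},{x2,x5},{x2,x6},{x1,x2,x3},{x1,x2,x6},{x2,x4,x5}} {{x6,x7}}
  W15: {{x2},{x1,x2},{x2,x3},{x2,x4},{x2,x5},{x2,x6},{x1,x2,x3},{x1,x2,x6},{x2,x4,x5}}
  W16: {{x2,x3},{x1,x2,x3}} {{x3,x6}}
  W23: {{x5},{x2,x5},{x4,x5},{x2,x4,x5}} {{x1,x4}}
  W24: {{x1,x2},{x2,x3},{x1,x2,x3},{x1,x2,x6}} {{x2,x5},{x2,x4,x5}}
  W25: {{x1,x2},{x2,x3},{x1,x2,x3},{x1,x2,x6}} {{x2,x5},{x2,x4,x5}}
  W26: {{x3},{x1,x3},{x2,x3},{x3,x6},{x1,x2,x3}}
  W34: {{x7},{x6,x7}} {{x2,x4},{x2,x5},{x2,x4,x5}}
  W35: {{x2,x4},{x2,x5},{x2,x4,x5}}
  W45: {{x2},{x1,x2},{x2,x3},{x2,x4},{x2,x5},{x2,x6},{x1,x2,x3},{x1,x2,x6},{x2,x4,x5}}
  W46: {{x2,x3},{x1,x2,x3}}
  W56: {{x2,x3},{x1,x2,x3}}
  W123: {{x2,x5},{x2,x4,x5}}
  W124: {{x1,x2},{x2,x3},{x1,x2,x3},{x1,x2,x6}} {{x2,x5},{x2,x4,x5}}
  W125: {{x1,x2},{x2,x3},{x1,x2,x3},{x1,x2,x6}} {{x2,x5},{x2,x4,x5}}
  W126: {{x2,x3},{x1,x2,x3}} {{x3,x6}}
  W134: {{x2,x4},{x2,x5},{x2,x4,x5}} {{x6,x7}}
  W135: {{x2,x4},{x2,x5},{x2,x4,x5}}
  W145: {{x2},{x1,x2},{x2,x3},{x2,x4},{x2,x5},{x2,x6},{x1,x2,x3},{x1,x2,x6},{x2,x4,x5}}
  W146: {{x2,x3},{x1,x2,x3}}
  W156: {{x2,x3},{x1,x2,x3}}
  W234: {{x2,x5},{x2,x4,x5}}
  W235: {{x2,x5},{x2,x4,x5}}
  W245: {{x1,x2},{x2,x3},{x1,x2,x3},{x1,x2,x6}} {{x2,x5},{x2,x4,x5}}
  W246: {{x2,x3},{x1,x2,x3}}
  W256: {{x2,x3},{x1,x2,x3}}
  W345: {{x2,x4},{x2,x5},{x2,x4,x5}}
  W456: {{x2,x3},{x1,x2,x3}}
  W1234: {{x2,x5},{x2,x4,x5}}
  W1235: {{x2,x5},{x2,x4,x5}}
  W1245: {{x1,x2},{x2,x3},{x1,x2,x3},{x1,x2,x6}} {{x2,x5},{x2,x4,x5}}
  W1246: {{x2,x3},{x1,x2,x3}}
  W1256: {{x2,x3},{x1,x2,x3}}
  W1345: {{x2,x4},{x2,x5},{x2,x4,x5}}
  W1456: {{x2,x3},{x1,x2,x3}}
  W2345: {{x2,x5},{x2,x4,x5}}
  W2456: {{x2,x3},{x1,x2,x3}}
  W12345: {{x2,x5},{x2,x4,x5}}
  W12456: {{x2,x3},{x1,x2,x3}}
C dims 9,24,21,10; δ0: rk 8, SNF 1^8; δ1: rk 13, SNF 1^13; δ2: rk 8, SNF 1^8
Ȟ^0 = (9 − 8) − 0 = 1, so Ȟ^0 ≅ Z
Ȟ^1 = (24 − 13) − 8 = 3, so Ȟ^1 ≅ Z^3
Ȟ^2 = (21 − 8) − 13 = 0, so Ȟ^2 ≅ 0

Ȟ^0 = Z, Ȟ^1 = Z^3 and Ȟ^2 = 0


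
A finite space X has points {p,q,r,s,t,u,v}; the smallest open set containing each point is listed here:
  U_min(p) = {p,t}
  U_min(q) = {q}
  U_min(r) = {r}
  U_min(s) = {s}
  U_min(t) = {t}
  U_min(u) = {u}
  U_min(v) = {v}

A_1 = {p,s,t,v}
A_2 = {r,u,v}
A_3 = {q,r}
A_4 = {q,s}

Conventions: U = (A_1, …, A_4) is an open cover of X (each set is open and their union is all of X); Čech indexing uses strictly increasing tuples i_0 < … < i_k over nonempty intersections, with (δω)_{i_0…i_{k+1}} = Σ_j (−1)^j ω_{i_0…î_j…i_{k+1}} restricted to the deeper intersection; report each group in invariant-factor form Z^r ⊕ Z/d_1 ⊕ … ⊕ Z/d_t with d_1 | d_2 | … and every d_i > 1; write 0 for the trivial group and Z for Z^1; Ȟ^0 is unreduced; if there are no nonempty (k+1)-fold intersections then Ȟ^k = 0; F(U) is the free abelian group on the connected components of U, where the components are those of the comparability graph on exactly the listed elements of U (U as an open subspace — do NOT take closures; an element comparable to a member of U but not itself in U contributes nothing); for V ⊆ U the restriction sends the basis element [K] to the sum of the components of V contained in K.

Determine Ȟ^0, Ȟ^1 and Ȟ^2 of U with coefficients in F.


Ȟ^0 = Z^6, Ȟ^1 = 0, Ȟ^2 = 0

nonempty overlaps:
  A12={v} A14={s} A23={r} A34={q}
components per intersection:
  A1: {p,t} {s} {v}
  A2: {r} {u} {v}
  A3: {q} {r}
  A4: {q} {s}
  A12: {v}
  A14: {s}
  A23: {r}
  A34: {q}
C dims 10,4; δ0: rk 4, SNF 1^4
degree 0: 10−4−0 = 6 → Ȟ^0 ≅ Z^6
degree 1: 4−0−4 = 0 → Ȟ^1 ≅ 0
degree 2: 0−0−0 = 0 → Ȟ^2 ≅ 0


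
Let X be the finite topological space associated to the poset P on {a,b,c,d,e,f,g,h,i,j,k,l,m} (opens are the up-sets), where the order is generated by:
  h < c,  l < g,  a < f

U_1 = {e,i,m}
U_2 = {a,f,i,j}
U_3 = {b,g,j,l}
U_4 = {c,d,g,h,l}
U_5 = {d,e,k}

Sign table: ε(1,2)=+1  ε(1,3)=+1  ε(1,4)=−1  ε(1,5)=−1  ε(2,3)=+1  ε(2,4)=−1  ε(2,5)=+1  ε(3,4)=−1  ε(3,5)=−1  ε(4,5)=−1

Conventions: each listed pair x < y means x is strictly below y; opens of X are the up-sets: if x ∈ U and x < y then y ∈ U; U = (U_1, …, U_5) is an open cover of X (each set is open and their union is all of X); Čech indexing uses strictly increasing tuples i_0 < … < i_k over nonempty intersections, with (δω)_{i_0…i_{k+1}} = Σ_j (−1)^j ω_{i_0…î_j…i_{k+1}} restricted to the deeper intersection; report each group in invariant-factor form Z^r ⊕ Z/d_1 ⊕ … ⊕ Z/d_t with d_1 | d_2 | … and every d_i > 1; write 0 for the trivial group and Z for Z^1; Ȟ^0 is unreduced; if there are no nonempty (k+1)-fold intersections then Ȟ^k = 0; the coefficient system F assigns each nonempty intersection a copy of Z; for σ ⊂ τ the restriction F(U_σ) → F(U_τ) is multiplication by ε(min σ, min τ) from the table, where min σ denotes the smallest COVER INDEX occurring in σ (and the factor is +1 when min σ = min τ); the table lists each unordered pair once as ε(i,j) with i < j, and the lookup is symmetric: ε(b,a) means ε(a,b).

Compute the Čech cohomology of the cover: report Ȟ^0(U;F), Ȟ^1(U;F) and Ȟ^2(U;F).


nerve of the cover:
  U12={i} U15={e} U23={j} U34={g,l} U45={d}
C dims 5,5; δ0: rk 5, SNF 1^4·2
Ȟ^0 = (5 − 5) − 0 = 0, so Ȟ^0 ≅ 0
Ȟ^1 = (5 − 0) − 5 = 0 plus torsion [2], so Ȟ^1 ≅ Z/2
Ȟ^2 = (0 − 0) − 0 = 0, so Ȟ^2 ≅ 0

Ȟ^0(U;F) ≅ 0,  Ȟ^1(U;F) ≅ Z/2,  Ȟ^2(U;F) ≅ 0


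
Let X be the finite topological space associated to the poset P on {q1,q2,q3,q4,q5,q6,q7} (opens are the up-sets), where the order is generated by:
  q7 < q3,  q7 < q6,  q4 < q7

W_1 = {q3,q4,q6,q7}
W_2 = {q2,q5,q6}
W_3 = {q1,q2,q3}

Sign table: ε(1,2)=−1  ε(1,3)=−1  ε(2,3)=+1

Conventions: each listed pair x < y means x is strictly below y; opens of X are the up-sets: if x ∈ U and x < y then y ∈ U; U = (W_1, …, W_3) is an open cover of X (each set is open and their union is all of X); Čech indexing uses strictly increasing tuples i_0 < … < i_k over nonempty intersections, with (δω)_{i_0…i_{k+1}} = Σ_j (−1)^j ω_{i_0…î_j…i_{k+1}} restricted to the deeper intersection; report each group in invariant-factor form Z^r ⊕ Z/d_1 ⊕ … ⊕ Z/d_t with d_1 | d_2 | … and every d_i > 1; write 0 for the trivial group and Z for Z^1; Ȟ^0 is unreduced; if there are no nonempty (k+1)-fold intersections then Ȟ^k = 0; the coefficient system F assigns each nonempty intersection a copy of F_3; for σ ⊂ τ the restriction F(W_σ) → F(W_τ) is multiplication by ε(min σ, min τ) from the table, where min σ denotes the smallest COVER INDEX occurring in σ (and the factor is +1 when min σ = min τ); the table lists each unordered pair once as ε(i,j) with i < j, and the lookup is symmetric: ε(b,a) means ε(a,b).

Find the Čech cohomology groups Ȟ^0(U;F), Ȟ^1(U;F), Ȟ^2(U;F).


nonempty intersections:
  W12={q6} W13={q3} W23={q2}
C dims 3,3; δ0: rk_F3 2
Ȟ^0: (3−2)−0=1 ⇒ Z/3
Ȟ^1: (3−0)−2=1 ⇒ Z/3
Ȟ^2: (0−0)−0=0 ⇒ 0

Ȟ^0 = Z/3,  Ȟ^1 = Z/3,  Ȟ^2 = 0


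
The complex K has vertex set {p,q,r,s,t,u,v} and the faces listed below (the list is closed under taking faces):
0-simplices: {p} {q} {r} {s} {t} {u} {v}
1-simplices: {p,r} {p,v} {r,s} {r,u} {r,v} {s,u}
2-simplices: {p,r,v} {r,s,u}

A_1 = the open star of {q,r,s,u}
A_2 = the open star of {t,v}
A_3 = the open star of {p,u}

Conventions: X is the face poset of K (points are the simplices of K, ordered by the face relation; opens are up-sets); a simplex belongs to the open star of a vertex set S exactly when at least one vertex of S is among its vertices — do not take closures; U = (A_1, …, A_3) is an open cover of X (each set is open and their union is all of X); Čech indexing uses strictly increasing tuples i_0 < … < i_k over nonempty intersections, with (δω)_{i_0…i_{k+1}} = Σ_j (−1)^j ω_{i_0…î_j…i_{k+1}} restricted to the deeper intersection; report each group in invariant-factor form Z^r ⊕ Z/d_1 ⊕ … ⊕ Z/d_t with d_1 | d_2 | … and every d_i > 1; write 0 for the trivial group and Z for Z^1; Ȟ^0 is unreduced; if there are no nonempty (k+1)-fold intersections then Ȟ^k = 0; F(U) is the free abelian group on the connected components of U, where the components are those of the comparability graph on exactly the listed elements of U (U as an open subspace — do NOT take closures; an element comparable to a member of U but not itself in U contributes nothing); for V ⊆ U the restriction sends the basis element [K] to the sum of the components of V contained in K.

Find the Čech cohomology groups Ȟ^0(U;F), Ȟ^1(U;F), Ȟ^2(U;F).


nonempty intersections:
  A1={{q},{r},{s},{u},{p,r},{r,s},{r,u},{r,v},{s,u},{p,r,v},{r,s,u}} A2={{t},{v},{p,v},{r,v},{p,r,v}} A3={{p},{u},{p,r},{p,v},{r,u},{s,u},{p,r,v},{r,s,u}}
  A12={{r,v},{p,r,v}} A13={{u},{p,r},{r,u},{s,u},{p,r,v},{r,s,u}} A23={{p,v},{p,r,v}}
  A123={{p,r,v}}
components per intersection:
  A1: {{q}} {{r},{s},{u},{p,r},{r,s},{r,u},{r,v},{s,u},{p,r,v},{r,s,u}}
  A2: {{t}} {{v},{p,v},{r,v},{p,r,v}}
  A3: {{p},{p,r},{p,v},{p,r,v}} {{u},{r,u},{s,u},{r,s,u}}
  A12: {{r,v},{p,r,v}}
  A13: {{u},{r,u},{s,u},{r,s,u}} {{p,r},{p,r,v}}
  A23: {{p,v},{p,r,v}}
  A123: {{p,r,v}}
C dims 6,4,1; δ0: rk 3, SNF 1^3; δ1: rk 1, SNF 1^1
Ȟ^0: (6−3)−0=3 ⇒ Z^3
Ȟ^1: (4−1)−3=0 ⇒ 0
Ȟ^2: (1−0)−1=0 ⇒ 0

Ȟ^0 ≅ Z^3, Ȟ^1 ≅ 0, Ȟ^2 ≅ 0


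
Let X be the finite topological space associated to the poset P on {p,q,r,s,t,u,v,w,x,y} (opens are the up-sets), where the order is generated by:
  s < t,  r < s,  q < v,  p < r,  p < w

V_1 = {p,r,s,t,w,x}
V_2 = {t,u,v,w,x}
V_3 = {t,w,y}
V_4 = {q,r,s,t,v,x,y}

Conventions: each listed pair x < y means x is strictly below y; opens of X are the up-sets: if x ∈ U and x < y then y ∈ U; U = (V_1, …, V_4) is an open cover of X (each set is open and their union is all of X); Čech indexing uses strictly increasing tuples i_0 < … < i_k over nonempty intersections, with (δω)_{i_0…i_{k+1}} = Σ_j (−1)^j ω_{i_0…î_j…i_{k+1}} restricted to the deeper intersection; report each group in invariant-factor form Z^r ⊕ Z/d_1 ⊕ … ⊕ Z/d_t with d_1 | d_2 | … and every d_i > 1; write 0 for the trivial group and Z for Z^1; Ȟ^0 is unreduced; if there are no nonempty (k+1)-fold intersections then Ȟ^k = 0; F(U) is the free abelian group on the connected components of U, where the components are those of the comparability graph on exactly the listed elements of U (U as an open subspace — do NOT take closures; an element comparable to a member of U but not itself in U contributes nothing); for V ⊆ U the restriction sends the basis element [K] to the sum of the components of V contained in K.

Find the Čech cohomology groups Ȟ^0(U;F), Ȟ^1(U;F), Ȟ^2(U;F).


Ȟ^0 = Z^5, Ȟ^1 = 0, Ȟ^2 = 0

nonempty overlaps:
  V12={t,w,x} V13={t,w} V14={r,s,t,x} V23={t,w} V24={t,v,x} V34={t,y}
  V123={t,w} V124={t,x} V134={t} V234={t}
  V1234={t}
components per intersection:
  V1: {p,r,s,t,w} {x}
  V2: {t} {u} {v} {w} {x}
  V3: {t} {w} {y}
  V4: {q,v} {r,s,t} {x} {y}
  V12: {t} {w} {x}
  V13: {t} {w}
  V14: {r,s,t} {x}
  V23: {t} {w}
  V24: {t} {v} {x}
  V34: {t} {y}
  V123: {t} {w}
  V124: {t} {x}
  V134: {t}
  V234: {t}
  V1234: {t}
C dims 14,14,6,1; δ0: rk 9, SNF 1^9; δ1: rk 5, SNF 1^5; δ2: rk 1, SNF 1^1
degree 0: 14−9−0 = 5 → Ȟ^0 ≅ Z^5
degree 1: 14−5−9 = 0 → Ȟ^1 ≅ 0
degree 2: 6−1−5 = 0 → Ȟ^2 ≅ 0
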